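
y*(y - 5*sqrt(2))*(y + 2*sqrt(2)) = y^3 - 3*sqrt(2)*y^2 - 20*y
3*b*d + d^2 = d*(3*b + d)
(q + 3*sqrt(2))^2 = q^2 + 6*sqrt(2)*q + 18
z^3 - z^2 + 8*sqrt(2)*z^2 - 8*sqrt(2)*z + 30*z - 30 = (z - 1)*(z + 3*sqrt(2))*(z + 5*sqrt(2))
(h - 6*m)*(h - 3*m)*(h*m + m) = h^3*m - 9*h^2*m^2 + h^2*m + 18*h*m^3 - 9*h*m^2 + 18*m^3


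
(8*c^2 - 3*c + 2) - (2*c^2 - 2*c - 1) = 6*c^2 - c + 3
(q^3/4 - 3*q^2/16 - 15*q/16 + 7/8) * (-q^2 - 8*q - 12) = -q^5/4 - 29*q^4/16 - 9*q^3/16 + 71*q^2/8 + 17*q/4 - 21/2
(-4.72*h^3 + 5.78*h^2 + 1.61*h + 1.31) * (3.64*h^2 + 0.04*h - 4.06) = -17.1808*h^5 + 20.8504*h^4 + 25.2548*h^3 - 18.634*h^2 - 6.4842*h - 5.3186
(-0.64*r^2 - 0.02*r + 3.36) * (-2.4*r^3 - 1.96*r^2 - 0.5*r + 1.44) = 1.536*r^5 + 1.3024*r^4 - 7.7048*r^3 - 7.4972*r^2 - 1.7088*r + 4.8384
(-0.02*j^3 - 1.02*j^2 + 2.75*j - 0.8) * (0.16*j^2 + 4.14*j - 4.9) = -0.0032*j^5 - 0.246*j^4 - 3.6848*j^3 + 16.255*j^2 - 16.787*j + 3.92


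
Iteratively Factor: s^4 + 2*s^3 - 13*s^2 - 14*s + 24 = (s + 2)*(s^3 - 13*s + 12) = (s - 1)*(s + 2)*(s^2 + s - 12) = (s - 1)*(s + 2)*(s + 4)*(s - 3)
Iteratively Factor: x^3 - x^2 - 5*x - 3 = (x - 3)*(x^2 + 2*x + 1) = (x - 3)*(x + 1)*(x + 1)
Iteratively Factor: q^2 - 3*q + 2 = (q - 2)*(q - 1)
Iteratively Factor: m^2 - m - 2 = (m - 2)*(m + 1)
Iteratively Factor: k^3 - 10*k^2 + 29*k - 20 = (k - 5)*(k^2 - 5*k + 4) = (k - 5)*(k - 4)*(k - 1)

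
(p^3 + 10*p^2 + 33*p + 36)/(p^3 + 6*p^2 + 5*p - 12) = (p + 3)/(p - 1)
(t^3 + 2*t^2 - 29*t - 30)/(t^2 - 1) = (t^2 + t - 30)/(t - 1)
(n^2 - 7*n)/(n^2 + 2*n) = (n - 7)/(n + 2)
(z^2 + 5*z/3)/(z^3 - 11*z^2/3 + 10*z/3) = (3*z + 5)/(3*z^2 - 11*z + 10)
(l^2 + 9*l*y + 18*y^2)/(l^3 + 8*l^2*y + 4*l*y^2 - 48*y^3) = (-l - 3*y)/(-l^2 - 2*l*y + 8*y^2)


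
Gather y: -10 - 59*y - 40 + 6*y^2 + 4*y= 6*y^2 - 55*y - 50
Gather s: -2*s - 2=-2*s - 2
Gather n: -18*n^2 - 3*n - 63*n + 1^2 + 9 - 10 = -18*n^2 - 66*n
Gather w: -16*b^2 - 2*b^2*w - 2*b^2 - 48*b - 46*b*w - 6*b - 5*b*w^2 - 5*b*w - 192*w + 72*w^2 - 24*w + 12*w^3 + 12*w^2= -18*b^2 - 54*b + 12*w^3 + w^2*(84 - 5*b) + w*(-2*b^2 - 51*b - 216)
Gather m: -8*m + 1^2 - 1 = -8*m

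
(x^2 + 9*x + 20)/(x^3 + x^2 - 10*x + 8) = (x + 5)/(x^2 - 3*x + 2)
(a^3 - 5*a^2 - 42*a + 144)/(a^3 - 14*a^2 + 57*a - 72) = (a + 6)/(a - 3)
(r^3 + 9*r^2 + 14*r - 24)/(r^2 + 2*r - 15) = (r^3 + 9*r^2 + 14*r - 24)/(r^2 + 2*r - 15)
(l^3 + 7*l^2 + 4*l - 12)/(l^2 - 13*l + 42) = (l^3 + 7*l^2 + 4*l - 12)/(l^2 - 13*l + 42)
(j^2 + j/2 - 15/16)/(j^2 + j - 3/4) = (16*j^2 + 8*j - 15)/(4*(4*j^2 + 4*j - 3))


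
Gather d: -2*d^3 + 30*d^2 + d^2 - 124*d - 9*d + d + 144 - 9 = -2*d^3 + 31*d^2 - 132*d + 135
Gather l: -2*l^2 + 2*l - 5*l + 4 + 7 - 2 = -2*l^2 - 3*l + 9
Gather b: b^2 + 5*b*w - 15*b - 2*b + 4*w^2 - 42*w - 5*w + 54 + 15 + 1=b^2 + b*(5*w - 17) + 4*w^2 - 47*w + 70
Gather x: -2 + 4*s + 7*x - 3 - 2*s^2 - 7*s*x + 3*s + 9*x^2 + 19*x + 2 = -2*s^2 + 7*s + 9*x^2 + x*(26 - 7*s) - 3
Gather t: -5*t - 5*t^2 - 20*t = -5*t^2 - 25*t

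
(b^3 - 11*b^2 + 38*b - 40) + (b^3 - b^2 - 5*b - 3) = 2*b^3 - 12*b^2 + 33*b - 43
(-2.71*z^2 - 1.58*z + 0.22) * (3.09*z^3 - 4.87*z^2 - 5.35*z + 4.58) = -8.3739*z^5 + 8.3155*z^4 + 22.8729*z^3 - 5.0302*z^2 - 8.4134*z + 1.0076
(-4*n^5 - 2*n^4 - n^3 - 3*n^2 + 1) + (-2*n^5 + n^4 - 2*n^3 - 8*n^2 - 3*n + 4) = -6*n^5 - n^4 - 3*n^3 - 11*n^2 - 3*n + 5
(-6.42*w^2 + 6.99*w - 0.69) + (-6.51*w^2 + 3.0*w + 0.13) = -12.93*w^2 + 9.99*w - 0.56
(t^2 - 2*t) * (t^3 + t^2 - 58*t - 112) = t^5 - t^4 - 60*t^3 + 4*t^2 + 224*t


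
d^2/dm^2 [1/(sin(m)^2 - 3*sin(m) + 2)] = (-4*sin(m)^3 + 5*sin(m)^2 + 10*sin(m) - 14)/((sin(m) - 2)^3*(sin(m) - 1)^2)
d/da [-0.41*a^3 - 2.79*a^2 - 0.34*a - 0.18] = -1.23*a^2 - 5.58*a - 0.34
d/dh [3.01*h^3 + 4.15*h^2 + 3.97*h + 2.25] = 9.03*h^2 + 8.3*h + 3.97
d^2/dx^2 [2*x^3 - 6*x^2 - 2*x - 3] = 12*x - 12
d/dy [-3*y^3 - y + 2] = -9*y^2 - 1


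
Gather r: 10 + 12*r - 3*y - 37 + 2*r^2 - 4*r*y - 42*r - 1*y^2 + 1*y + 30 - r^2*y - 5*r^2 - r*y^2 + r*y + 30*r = r^2*(-y - 3) + r*(-y^2 - 3*y) - y^2 - 2*y + 3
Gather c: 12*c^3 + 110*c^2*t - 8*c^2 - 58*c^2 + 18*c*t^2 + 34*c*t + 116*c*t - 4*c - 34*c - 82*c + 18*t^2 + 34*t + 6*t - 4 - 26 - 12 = 12*c^3 + c^2*(110*t - 66) + c*(18*t^2 + 150*t - 120) + 18*t^2 + 40*t - 42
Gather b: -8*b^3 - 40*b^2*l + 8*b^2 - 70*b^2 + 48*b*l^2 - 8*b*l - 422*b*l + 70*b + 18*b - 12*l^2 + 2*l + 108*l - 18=-8*b^3 + b^2*(-40*l - 62) + b*(48*l^2 - 430*l + 88) - 12*l^2 + 110*l - 18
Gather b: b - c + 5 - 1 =b - c + 4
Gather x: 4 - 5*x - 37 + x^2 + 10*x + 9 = x^2 + 5*x - 24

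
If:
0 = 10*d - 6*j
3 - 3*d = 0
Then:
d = 1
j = 5/3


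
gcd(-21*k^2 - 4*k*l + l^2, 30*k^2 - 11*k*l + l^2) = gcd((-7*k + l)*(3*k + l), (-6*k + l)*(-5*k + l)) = 1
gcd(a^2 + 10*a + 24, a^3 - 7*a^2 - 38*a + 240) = a + 6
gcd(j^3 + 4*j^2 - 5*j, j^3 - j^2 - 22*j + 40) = j + 5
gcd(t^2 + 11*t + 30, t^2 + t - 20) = t + 5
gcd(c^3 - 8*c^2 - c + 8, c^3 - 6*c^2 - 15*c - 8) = c^2 - 7*c - 8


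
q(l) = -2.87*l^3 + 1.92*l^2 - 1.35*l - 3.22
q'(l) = -8.61*l^2 + 3.84*l - 1.35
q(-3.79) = 185.72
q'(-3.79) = -139.58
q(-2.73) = 73.17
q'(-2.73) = -76.00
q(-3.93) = 205.94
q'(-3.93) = -149.42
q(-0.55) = -1.42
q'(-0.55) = -6.07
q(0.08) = -3.32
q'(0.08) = -1.10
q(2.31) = -31.47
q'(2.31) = -38.42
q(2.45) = -37.21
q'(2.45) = -43.62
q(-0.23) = -2.77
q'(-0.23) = -2.69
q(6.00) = -562.12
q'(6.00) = -288.27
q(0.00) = -3.22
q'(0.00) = -1.35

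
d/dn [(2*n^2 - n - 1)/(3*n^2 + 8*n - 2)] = (19*n^2 - 2*n + 10)/(9*n^4 + 48*n^3 + 52*n^2 - 32*n + 4)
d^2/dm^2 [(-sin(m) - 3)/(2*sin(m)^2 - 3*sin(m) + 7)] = (4*sin(m)^5 + 54*sin(m)^4 - 146*sin(m)^3 - 192*sin(m)^2 + 304*sin(m) - 12)/(-3*sin(m) - cos(2*m) + 8)^3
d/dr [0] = 0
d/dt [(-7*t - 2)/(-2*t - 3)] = 17/(2*t + 3)^2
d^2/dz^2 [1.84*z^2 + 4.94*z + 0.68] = 3.68000000000000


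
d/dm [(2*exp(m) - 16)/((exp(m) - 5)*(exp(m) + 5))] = 2*(-exp(2*m) + 16*exp(m) - 25)*exp(m)/(exp(4*m) - 50*exp(2*m) + 625)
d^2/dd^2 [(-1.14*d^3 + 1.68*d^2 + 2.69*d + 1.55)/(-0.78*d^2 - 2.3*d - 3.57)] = (-8.88178419700125e-16*d^5 - 5.32907051820075e-15*d^4 + 8.46696*d^3 + 78.573888*d^2 + 115.43436*d - 6.414424)/(0.474552*d^6 + 4.19796*d^5 + 18.894564*d^4 + 50.59448*d^3 + 86.478966*d^2 + 87.93981*d + 45.499293)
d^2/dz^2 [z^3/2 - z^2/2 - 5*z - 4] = 3*z - 1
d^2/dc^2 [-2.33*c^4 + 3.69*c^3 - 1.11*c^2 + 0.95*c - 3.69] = -27.96*c^2 + 22.14*c - 2.22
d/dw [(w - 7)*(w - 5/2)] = 2*w - 19/2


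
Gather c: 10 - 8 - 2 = 0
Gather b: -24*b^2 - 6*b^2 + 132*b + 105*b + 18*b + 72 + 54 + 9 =-30*b^2 + 255*b + 135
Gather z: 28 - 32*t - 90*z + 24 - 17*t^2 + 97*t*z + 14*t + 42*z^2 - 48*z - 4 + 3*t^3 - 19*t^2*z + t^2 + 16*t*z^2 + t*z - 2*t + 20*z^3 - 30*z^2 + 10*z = 3*t^3 - 16*t^2 - 20*t + 20*z^3 + z^2*(16*t + 12) + z*(-19*t^2 + 98*t - 128) + 48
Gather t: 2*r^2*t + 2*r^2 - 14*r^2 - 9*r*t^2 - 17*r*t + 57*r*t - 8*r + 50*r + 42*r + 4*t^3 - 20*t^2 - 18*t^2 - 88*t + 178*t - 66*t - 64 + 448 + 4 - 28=-12*r^2 + 84*r + 4*t^3 + t^2*(-9*r - 38) + t*(2*r^2 + 40*r + 24) + 360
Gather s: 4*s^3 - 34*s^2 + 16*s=4*s^3 - 34*s^2 + 16*s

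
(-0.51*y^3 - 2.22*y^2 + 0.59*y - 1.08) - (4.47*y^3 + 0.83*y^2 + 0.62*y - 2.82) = -4.98*y^3 - 3.05*y^2 - 0.03*y + 1.74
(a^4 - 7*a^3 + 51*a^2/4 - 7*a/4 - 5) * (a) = a^5 - 7*a^4 + 51*a^3/4 - 7*a^2/4 - 5*a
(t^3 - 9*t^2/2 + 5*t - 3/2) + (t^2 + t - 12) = t^3 - 7*t^2/2 + 6*t - 27/2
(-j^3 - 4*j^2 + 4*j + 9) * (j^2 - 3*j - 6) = -j^5 - j^4 + 22*j^3 + 21*j^2 - 51*j - 54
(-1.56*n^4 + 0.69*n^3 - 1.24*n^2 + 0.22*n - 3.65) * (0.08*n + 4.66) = -0.1248*n^5 - 7.2144*n^4 + 3.1162*n^3 - 5.7608*n^2 + 0.7332*n - 17.009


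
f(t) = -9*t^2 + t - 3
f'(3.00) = -53.00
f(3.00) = -81.00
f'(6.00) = -107.00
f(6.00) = -321.00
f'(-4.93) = 89.74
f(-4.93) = -226.67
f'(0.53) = -8.54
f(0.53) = -5.00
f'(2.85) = -50.30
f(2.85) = -73.25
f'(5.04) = -89.72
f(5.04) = -226.57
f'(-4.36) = 79.48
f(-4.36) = -178.45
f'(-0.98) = 18.64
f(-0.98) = -12.62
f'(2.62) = -46.16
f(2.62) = -62.16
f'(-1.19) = 22.42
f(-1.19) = -16.93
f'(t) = 1 - 18*t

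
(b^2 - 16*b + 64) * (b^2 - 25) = b^4 - 16*b^3 + 39*b^2 + 400*b - 1600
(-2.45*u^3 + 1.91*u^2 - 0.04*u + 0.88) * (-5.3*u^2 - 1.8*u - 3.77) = 12.985*u^5 - 5.713*u^4 + 6.0105*u^3 - 11.7927*u^2 - 1.4332*u - 3.3176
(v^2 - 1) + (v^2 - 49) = 2*v^2 - 50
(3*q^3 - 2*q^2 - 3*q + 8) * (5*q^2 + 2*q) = 15*q^5 - 4*q^4 - 19*q^3 + 34*q^2 + 16*q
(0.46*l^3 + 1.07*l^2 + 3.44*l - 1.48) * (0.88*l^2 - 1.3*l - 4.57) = 0.4048*l^5 + 0.3436*l^4 - 0.466*l^3 - 10.6643*l^2 - 13.7968*l + 6.7636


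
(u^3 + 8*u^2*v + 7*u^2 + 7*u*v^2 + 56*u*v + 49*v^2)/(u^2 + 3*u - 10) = (u^3 + 8*u^2*v + 7*u^2 + 7*u*v^2 + 56*u*v + 49*v^2)/(u^2 + 3*u - 10)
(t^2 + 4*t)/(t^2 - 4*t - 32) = t/(t - 8)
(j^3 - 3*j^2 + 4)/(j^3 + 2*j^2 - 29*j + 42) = (j^2 - j - 2)/(j^2 + 4*j - 21)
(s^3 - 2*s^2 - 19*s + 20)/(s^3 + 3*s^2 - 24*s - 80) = (s - 1)/(s + 4)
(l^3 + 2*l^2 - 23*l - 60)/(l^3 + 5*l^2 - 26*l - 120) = (l + 3)/(l + 6)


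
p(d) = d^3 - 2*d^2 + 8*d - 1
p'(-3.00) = 47.00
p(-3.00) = -70.00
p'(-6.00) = 140.00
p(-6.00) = -337.00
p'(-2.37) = 34.33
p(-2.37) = -44.51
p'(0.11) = 7.60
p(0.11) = -0.14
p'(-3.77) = 65.72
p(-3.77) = -113.17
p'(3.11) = 24.58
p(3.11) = 34.62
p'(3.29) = 27.31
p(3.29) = 39.28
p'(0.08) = 7.70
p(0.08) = -0.37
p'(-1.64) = 22.63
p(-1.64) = -23.91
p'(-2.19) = 31.15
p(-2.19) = -38.62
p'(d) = 3*d^2 - 4*d + 8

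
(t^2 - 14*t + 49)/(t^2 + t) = (t^2 - 14*t + 49)/(t*(t + 1))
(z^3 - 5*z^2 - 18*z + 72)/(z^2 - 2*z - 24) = z - 3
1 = 1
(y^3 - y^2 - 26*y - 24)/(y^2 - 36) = (y^2 + 5*y + 4)/(y + 6)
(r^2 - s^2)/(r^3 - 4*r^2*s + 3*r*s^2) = (r + s)/(r*(r - 3*s))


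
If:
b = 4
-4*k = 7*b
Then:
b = 4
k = -7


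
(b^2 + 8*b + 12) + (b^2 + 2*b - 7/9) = 2*b^2 + 10*b + 101/9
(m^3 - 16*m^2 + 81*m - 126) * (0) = 0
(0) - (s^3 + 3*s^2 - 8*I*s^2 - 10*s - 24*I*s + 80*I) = -s^3 - 3*s^2 + 8*I*s^2 + 10*s + 24*I*s - 80*I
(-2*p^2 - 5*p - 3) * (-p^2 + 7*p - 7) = 2*p^4 - 9*p^3 - 18*p^2 + 14*p + 21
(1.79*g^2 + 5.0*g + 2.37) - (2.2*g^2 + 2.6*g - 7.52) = -0.41*g^2 + 2.4*g + 9.89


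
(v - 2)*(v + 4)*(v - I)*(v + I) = v^4 + 2*v^3 - 7*v^2 + 2*v - 8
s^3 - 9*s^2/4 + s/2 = s*(s - 2)*(s - 1/4)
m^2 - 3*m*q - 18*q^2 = (m - 6*q)*(m + 3*q)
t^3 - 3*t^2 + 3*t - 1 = (t - 1)^3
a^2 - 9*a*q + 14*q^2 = (a - 7*q)*(a - 2*q)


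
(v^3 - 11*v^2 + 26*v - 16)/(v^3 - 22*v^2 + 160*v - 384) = (v^2 - 3*v + 2)/(v^2 - 14*v + 48)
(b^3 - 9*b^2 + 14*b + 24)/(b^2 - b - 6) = (-b^3 + 9*b^2 - 14*b - 24)/(-b^2 + b + 6)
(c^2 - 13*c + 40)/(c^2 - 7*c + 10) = (c - 8)/(c - 2)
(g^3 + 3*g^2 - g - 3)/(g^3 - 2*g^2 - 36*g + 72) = (g^3 + 3*g^2 - g - 3)/(g^3 - 2*g^2 - 36*g + 72)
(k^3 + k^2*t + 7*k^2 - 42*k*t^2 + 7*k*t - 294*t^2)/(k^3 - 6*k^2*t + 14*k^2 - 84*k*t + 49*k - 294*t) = (k + 7*t)/(k + 7)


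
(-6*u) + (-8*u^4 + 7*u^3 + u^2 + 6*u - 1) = -8*u^4 + 7*u^3 + u^2 - 1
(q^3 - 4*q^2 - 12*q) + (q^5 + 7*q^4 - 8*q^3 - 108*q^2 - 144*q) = q^5 + 7*q^4 - 7*q^3 - 112*q^2 - 156*q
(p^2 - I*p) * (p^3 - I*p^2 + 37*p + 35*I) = p^5 - 2*I*p^4 + 36*p^3 - 2*I*p^2 + 35*p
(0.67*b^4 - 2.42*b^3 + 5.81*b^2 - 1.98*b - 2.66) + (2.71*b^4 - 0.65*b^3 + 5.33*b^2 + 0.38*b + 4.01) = 3.38*b^4 - 3.07*b^3 + 11.14*b^2 - 1.6*b + 1.35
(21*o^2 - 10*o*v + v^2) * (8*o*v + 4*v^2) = 168*o^3*v + 4*o^2*v^2 - 32*o*v^3 + 4*v^4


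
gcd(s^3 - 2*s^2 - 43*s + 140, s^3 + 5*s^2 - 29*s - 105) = s^2 + 2*s - 35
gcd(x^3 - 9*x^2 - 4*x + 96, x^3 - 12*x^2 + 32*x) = x^2 - 12*x + 32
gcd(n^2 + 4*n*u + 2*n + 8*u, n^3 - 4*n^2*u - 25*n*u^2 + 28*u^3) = n + 4*u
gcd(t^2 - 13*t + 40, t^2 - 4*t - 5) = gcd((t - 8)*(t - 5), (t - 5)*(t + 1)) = t - 5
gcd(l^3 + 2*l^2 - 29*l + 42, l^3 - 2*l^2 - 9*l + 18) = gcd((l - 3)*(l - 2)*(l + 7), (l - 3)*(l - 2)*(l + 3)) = l^2 - 5*l + 6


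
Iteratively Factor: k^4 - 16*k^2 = (k)*(k^3 - 16*k) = k^2*(k^2 - 16) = k^2*(k + 4)*(k - 4)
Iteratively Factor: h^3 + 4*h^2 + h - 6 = (h + 2)*(h^2 + 2*h - 3) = (h - 1)*(h + 2)*(h + 3)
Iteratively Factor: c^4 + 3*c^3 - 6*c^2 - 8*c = (c - 2)*(c^3 + 5*c^2 + 4*c) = (c - 2)*(c + 4)*(c^2 + c) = c*(c - 2)*(c + 4)*(c + 1)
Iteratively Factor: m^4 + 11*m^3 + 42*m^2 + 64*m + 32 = (m + 4)*(m^3 + 7*m^2 + 14*m + 8) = (m + 1)*(m + 4)*(m^2 + 6*m + 8) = (m + 1)*(m + 4)^2*(m + 2)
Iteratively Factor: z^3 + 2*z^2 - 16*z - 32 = (z + 2)*(z^2 - 16) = (z - 4)*(z + 2)*(z + 4)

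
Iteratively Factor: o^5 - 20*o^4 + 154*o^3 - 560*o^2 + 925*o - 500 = (o - 4)*(o^4 - 16*o^3 + 90*o^2 - 200*o + 125) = (o - 5)*(o - 4)*(o^3 - 11*o^2 + 35*o - 25) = (o - 5)^2*(o - 4)*(o^2 - 6*o + 5) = (o - 5)^2*(o - 4)*(o - 1)*(o - 5)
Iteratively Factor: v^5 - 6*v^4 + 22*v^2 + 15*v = (v)*(v^4 - 6*v^3 + 22*v + 15) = v*(v + 1)*(v^3 - 7*v^2 + 7*v + 15) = v*(v - 3)*(v + 1)*(v^2 - 4*v - 5) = v*(v - 5)*(v - 3)*(v + 1)*(v + 1)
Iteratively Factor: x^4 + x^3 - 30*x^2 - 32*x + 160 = (x + 4)*(x^3 - 3*x^2 - 18*x + 40) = (x - 5)*(x + 4)*(x^2 + 2*x - 8) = (x - 5)*(x - 2)*(x + 4)*(x + 4)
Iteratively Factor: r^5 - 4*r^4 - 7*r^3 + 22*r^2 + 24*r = (r + 2)*(r^4 - 6*r^3 + 5*r^2 + 12*r) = (r - 3)*(r + 2)*(r^3 - 3*r^2 - 4*r) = r*(r - 3)*(r + 2)*(r^2 - 3*r - 4) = r*(r - 3)*(r + 1)*(r + 2)*(r - 4)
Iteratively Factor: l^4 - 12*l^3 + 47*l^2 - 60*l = (l)*(l^3 - 12*l^2 + 47*l - 60) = l*(l - 5)*(l^2 - 7*l + 12) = l*(l - 5)*(l - 4)*(l - 3)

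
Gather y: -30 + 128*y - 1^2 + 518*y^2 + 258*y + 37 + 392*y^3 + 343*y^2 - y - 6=392*y^3 + 861*y^2 + 385*y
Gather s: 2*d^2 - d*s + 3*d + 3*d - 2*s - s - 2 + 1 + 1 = 2*d^2 + 6*d + s*(-d - 3)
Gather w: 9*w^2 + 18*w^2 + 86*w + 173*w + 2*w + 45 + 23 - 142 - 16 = 27*w^2 + 261*w - 90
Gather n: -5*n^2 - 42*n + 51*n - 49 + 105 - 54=-5*n^2 + 9*n + 2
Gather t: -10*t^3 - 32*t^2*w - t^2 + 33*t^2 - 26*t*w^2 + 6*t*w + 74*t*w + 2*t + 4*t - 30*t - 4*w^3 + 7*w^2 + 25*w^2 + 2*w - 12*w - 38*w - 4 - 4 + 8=-10*t^3 + t^2*(32 - 32*w) + t*(-26*w^2 + 80*w - 24) - 4*w^3 + 32*w^2 - 48*w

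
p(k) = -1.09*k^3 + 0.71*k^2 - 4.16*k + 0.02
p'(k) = -3.27*k^2 + 1.42*k - 4.16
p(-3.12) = 53.02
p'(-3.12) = -40.42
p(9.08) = -795.20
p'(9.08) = -260.87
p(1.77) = -11.16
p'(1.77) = -11.89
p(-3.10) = 52.21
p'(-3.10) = -39.99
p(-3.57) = 73.51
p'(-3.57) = -50.91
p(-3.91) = 92.30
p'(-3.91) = -59.70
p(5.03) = -141.66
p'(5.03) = -79.75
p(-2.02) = 20.30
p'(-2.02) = -20.37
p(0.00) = 0.02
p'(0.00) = -4.16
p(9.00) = -774.52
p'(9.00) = -256.25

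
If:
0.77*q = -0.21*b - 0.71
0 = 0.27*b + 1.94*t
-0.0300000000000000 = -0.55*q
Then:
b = -3.58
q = 0.05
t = 0.50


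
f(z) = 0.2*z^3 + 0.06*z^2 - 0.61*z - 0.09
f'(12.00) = 87.23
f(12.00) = 346.83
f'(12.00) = 87.23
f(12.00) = 346.83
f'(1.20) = 0.40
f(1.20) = -0.39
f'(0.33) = -0.51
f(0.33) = -0.28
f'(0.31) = -0.52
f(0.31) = -0.27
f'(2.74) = 4.22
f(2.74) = 2.80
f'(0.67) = -0.26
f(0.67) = -0.41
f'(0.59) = -0.33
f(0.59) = -0.39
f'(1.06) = 0.19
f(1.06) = -0.43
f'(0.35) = -0.49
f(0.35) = -0.29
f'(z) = 0.6*z^2 + 0.12*z - 0.61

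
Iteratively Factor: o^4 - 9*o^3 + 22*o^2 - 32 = (o - 2)*(o^3 - 7*o^2 + 8*o + 16) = (o - 4)*(o - 2)*(o^2 - 3*o - 4) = (o - 4)^2*(o - 2)*(o + 1)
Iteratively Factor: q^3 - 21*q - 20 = (q - 5)*(q^2 + 5*q + 4) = (q - 5)*(q + 1)*(q + 4)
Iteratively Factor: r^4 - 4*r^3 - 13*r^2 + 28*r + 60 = (r + 2)*(r^3 - 6*r^2 - r + 30) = (r + 2)^2*(r^2 - 8*r + 15) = (r - 3)*(r + 2)^2*(r - 5)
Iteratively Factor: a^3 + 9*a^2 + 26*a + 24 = (a + 3)*(a^2 + 6*a + 8) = (a + 3)*(a + 4)*(a + 2)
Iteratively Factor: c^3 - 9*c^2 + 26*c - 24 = (c - 2)*(c^2 - 7*c + 12) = (c - 4)*(c - 2)*(c - 3)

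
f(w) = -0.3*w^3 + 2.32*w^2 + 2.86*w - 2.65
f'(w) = -0.9*w^2 + 4.64*w + 2.86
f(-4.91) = 74.75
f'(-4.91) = -41.62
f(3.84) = 25.56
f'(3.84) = 7.41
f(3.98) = 26.57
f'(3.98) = 7.07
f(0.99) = 2.16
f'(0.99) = 6.57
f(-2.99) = 17.56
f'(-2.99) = -19.06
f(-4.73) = 67.47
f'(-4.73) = -39.22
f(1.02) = 2.36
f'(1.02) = 6.66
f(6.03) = 33.18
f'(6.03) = -1.89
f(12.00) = -152.65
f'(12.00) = -71.06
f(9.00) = -7.69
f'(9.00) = -28.28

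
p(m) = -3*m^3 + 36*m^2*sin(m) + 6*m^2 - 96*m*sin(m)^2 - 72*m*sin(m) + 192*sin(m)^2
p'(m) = 36*m^2*cos(m) - 9*m^2 - 192*m*sin(m)*cos(m) + 72*m*sin(m) - 72*m*cos(m) + 12*m - 96*sin(m)^2 + 384*sin(m)*cos(m) - 72*sin(m)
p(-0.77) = 80.34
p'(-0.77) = -183.05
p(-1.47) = 169.54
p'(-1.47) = -3.40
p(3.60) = -184.05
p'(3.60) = -482.94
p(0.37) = 13.28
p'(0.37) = 59.52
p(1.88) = 3.99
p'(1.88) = -40.21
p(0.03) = 0.11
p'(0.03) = 7.38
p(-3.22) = 212.84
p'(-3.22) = -837.85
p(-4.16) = 1533.66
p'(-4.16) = -1603.87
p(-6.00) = 1406.79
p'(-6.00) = 1526.94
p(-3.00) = 68.35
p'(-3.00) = -478.75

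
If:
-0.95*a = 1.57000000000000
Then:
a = -1.65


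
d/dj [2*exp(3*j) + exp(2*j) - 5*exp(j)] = (6*exp(2*j) + 2*exp(j) - 5)*exp(j)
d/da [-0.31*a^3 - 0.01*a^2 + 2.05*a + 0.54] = -0.93*a^2 - 0.02*a + 2.05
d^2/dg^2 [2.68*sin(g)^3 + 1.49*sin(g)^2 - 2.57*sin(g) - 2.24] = 0.559999999999999*sin(g) + 6.03*sin(3*g) + 2.98*cos(2*g)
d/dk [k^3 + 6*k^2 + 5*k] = 3*k^2 + 12*k + 5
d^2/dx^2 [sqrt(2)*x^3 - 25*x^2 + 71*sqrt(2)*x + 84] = 6*sqrt(2)*x - 50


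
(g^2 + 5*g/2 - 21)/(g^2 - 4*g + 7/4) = 2*(g + 6)/(2*g - 1)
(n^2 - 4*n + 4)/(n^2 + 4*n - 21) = (n^2 - 4*n + 4)/(n^2 + 4*n - 21)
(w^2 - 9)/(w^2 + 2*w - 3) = (w - 3)/(w - 1)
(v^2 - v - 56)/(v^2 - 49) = (v - 8)/(v - 7)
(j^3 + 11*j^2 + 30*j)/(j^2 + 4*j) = (j^2 + 11*j + 30)/(j + 4)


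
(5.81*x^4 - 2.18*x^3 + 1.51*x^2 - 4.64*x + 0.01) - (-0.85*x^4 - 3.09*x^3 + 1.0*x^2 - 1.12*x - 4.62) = 6.66*x^4 + 0.91*x^3 + 0.51*x^2 - 3.52*x + 4.63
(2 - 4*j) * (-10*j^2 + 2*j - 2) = 40*j^3 - 28*j^2 + 12*j - 4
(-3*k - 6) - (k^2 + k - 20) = -k^2 - 4*k + 14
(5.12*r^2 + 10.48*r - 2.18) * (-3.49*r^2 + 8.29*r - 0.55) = -17.8688*r^4 + 5.86959999999999*r^3 + 91.6714*r^2 - 23.8362*r + 1.199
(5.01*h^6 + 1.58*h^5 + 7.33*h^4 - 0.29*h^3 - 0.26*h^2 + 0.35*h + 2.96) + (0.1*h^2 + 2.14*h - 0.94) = 5.01*h^6 + 1.58*h^5 + 7.33*h^4 - 0.29*h^3 - 0.16*h^2 + 2.49*h + 2.02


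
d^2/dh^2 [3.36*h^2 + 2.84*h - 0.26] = 6.72000000000000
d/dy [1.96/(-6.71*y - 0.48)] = 13.1516/(6.71*y + 0.48)^2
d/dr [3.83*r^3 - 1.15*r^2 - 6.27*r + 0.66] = 11.49*r^2 - 2.3*r - 6.27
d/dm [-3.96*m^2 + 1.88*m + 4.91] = 1.88 - 7.92*m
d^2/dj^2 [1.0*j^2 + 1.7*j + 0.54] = 2.00000000000000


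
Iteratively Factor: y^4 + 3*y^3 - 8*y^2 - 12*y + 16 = (y - 2)*(y^3 + 5*y^2 + 2*y - 8) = (y - 2)*(y + 2)*(y^2 + 3*y - 4) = (y - 2)*(y - 1)*(y + 2)*(y + 4)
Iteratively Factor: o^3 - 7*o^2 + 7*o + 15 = (o + 1)*(o^2 - 8*o + 15) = (o - 3)*(o + 1)*(o - 5)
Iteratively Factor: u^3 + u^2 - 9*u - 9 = (u - 3)*(u^2 + 4*u + 3) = (u - 3)*(u + 1)*(u + 3)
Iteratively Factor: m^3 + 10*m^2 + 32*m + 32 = (m + 4)*(m^2 + 6*m + 8) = (m + 4)^2*(m + 2)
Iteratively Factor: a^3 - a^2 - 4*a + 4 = (a + 2)*(a^2 - 3*a + 2) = (a - 2)*(a + 2)*(a - 1)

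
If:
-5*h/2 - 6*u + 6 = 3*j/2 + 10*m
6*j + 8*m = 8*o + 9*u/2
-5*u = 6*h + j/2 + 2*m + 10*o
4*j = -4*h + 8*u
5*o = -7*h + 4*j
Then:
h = -11196/941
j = -7428/941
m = 10065/941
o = 9732/941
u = -9312/941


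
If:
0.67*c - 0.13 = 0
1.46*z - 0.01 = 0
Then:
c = 0.19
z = 0.01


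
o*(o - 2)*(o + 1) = o^3 - o^2 - 2*o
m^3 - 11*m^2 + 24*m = m*(m - 8)*(m - 3)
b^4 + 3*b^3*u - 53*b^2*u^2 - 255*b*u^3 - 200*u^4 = (b - 8*u)*(b + u)*(b + 5*u)^2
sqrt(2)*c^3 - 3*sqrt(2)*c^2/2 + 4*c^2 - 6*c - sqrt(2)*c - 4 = (c - 2)*(c + 2*sqrt(2))*(sqrt(2)*c + sqrt(2)/2)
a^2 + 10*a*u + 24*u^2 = (a + 4*u)*(a + 6*u)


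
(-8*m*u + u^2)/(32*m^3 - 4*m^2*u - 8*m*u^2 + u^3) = u/(-4*m^2 + u^2)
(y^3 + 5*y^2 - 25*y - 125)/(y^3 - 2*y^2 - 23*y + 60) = (y^2 - 25)/(y^2 - 7*y + 12)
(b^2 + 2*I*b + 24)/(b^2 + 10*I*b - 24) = (b - 4*I)/(b + 4*I)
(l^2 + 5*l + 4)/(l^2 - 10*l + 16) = (l^2 + 5*l + 4)/(l^2 - 10*l + 16)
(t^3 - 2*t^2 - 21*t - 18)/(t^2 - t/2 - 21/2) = 2*(t^2 - 5*t - 6)/(2*t - 7)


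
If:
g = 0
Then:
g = 0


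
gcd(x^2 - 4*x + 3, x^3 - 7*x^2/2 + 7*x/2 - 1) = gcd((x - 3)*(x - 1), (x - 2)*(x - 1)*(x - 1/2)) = x - 1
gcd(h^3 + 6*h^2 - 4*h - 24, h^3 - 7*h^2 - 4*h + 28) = h^2 - 4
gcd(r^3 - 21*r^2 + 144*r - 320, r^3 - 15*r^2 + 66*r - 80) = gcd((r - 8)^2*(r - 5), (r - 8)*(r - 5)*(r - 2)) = r^2 - 13*r + 40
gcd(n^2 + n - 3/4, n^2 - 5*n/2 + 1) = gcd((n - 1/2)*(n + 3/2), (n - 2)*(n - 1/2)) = n - 1/2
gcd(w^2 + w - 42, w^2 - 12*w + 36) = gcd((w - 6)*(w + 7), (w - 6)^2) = w - 6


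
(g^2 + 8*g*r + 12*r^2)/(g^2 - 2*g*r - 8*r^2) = (-g - 6*r)/(-g + 4*r)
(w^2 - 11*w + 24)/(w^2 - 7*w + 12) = (w - 8)/(w - 4)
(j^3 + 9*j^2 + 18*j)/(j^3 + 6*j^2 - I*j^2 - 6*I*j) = (j + 3)/(j - I)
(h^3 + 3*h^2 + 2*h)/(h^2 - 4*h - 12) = h*(h + 1)/(h - 6)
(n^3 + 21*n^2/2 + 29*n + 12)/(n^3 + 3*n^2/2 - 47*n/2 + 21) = (2*n^2 + 9*n + 4)/(2*n^2 - 9*n + 7)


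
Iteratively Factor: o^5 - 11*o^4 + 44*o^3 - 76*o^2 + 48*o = (o - 2)*(o^4 - 9*o^3 + 26*o^2 - 24*o) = (o - 3)*(o - 2)*(o^3 - 6*o^2 + 8*o) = o*(o - 3)*(o - 2)*(o^2 - 6*o + 8) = o*(o - 3)*(o - 2)^2*(o - 4)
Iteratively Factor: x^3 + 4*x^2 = (x + 4)*(x^2) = x*(x + 4)*(x)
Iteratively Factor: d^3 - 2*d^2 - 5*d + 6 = (d - 3)*(d^2 + d - 2) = (d - 3)*(d + 2)*(d - 1)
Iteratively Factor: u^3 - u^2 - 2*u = (u + 1)*(u^2 - 2*u) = (u - 2)*(u + 1)*(u)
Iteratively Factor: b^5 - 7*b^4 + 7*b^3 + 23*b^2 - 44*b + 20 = (b - 5)*(b^4 - 2*b^3 - 3*b^2 + 8*b - 4) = (b - 5)*(b - 2)*(b^3 - 3*b + 2) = (b - 5)*(b - 2)*(b - 1)*(b^2 + b - 2) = (b - 5)*(b - 2)*(b - 1)^2*(b + 2)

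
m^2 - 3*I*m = m*(m - 3*I)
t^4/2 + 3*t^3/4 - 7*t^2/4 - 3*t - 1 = (t/2 + 1)*(t - 2)*(t + 1/2)*(t + 1)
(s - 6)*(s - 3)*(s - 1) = s^3 - 10*s^2 + 27*s - 18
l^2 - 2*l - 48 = (l - 8)*(l + 6)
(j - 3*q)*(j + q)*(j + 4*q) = j^3 + 2*j^2*q - 11*j*q^2 - 12*q^3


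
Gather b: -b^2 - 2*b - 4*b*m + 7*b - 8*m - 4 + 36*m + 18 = -b^2 + b*(5 - 4*m) + 28*m + 14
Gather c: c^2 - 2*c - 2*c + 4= c^2 - 4*c + 4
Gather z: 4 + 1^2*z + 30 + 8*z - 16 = 9*z + 18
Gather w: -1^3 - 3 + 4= 0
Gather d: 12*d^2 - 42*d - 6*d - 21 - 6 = 12*d^2 - 48*d - 27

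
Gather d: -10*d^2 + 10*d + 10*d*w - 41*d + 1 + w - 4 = -10*d^2 + d*(10*w - 31) + w - 3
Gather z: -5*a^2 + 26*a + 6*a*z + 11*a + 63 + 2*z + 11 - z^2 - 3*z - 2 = -5*a^2 + 37*a - z^2 + z*(6*a - 1) + 72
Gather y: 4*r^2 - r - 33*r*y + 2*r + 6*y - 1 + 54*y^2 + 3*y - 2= 4*r^2 + r + 54*y^2 + y*(9 - 33*r) - 3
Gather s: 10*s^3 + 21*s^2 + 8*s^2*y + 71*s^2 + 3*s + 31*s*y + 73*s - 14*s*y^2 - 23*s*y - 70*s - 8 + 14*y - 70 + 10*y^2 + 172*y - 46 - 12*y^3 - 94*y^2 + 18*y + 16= 10*s^3 + s^2*(8*y + 92) + s*(-14*y^2 + 8*y + 6) - 12*y^3 - 84*y^2 + 204*y - 108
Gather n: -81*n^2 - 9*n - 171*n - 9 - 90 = -81*n^2 - 180*n - 99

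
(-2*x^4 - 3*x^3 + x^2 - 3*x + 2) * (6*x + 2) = -12*x^5 - 22*x^4 - 16*x^2 + 6*x + 4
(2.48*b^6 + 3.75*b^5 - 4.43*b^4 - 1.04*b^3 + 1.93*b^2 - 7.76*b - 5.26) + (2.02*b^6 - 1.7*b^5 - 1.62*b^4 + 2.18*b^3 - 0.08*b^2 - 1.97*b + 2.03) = 4.5*b^6 + 2.05*b^5 - 6.05*b^4 + 1.14*b^3 + 1.85*b^2 - 9.73*b - 3.23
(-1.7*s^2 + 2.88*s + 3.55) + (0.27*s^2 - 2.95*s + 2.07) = -1.43*s^2 - 0.0700000000000003*s + 5.62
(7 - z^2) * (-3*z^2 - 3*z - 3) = 3*z^4 + 3*z^3 - 18*z^2 - 21*z - 21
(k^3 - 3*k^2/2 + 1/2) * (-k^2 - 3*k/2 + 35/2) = -k^5 + 79*k^3/4 - 107*k^2/4 - 3*k/4 + 35/4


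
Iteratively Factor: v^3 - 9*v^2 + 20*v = (v - 5)*(v^2 - 4*v) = v*(v - 5)*(v - 4)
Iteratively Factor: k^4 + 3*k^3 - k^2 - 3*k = (k + 3)*(k^3 - k) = (k - 1)*(k + 3)*(k^2 + k) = (k - 1)*(k + 1)*(k + 3)*(k)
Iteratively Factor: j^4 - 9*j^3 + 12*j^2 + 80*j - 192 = (j + 3)*(j^3 - 12*j^2 + 48*j - 64) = (j - 4)*(j + 3)*(j^2 - 8*j + 16) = (j - 4)^2*(j + 3)*(j - 4)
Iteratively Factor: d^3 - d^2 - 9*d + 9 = (d + 3)*(d^2 - 4*d + 3) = (d - 1)*(d + 3)*(d - 3)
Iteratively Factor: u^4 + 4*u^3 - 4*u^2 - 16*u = (u - 2)*(u^3 + 6*u^2 + 8*u) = u*(u - 2)*(u^2 + 6*u + 8) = u*(u - 2)*(u + 2)*(u + 4)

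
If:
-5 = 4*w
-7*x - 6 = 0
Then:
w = -5/4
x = -6/7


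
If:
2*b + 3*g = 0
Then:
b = -3*g/2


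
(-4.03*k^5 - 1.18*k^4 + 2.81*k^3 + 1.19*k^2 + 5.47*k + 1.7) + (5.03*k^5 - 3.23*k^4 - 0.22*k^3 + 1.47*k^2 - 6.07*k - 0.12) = 1.0*k^5 - 4.41*k^4 + 2.59*k^3 + 2.66*k^2 - 0.600000000000001*k + 1.58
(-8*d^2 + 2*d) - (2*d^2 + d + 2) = -10*d^2 + d - 2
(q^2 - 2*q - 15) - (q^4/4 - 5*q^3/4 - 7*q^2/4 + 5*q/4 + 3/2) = -q^4/4 + 5*q^3/4 + 11*q^2/4 - 13*q/4 - 33/2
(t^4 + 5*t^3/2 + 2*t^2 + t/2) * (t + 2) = t^5 + 9*t^4/2 + 7*t^3 + 9*t^2/2 + t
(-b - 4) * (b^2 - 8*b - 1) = -b^3 + 4*b^2 + 33*b + 4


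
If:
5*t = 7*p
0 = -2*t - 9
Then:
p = -45/14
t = -9/2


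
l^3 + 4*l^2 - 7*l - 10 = (l - 2)*(l + 1)*(l + 5)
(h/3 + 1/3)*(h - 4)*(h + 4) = h^3/3 + h^2/3 - 16*h/3 - 16/3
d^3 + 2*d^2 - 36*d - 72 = (d - 6)*(d + 2)*(d + 6)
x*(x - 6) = x^2 - 6*x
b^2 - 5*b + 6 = (b - 3)*(b - 2)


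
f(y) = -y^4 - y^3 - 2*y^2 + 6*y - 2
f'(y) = -4*y^3 - 3*y^2 - 4*y + 6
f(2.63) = -66.09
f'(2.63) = -98.04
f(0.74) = 0.64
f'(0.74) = -0.22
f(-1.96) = -28.67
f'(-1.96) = 32.43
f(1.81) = -14.35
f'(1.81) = -34.79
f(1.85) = -15.79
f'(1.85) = -36.99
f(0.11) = -1.37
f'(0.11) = 5.52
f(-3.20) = -113.77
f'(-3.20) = 119.15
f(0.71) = 0.64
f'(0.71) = 0.22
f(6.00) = -1550.00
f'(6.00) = -990.00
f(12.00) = -22682.00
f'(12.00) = -7386.00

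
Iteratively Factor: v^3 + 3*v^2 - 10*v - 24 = (v + 4)*(v^2 - v - 6) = (v - 3)*(v + 4)*(v + 2)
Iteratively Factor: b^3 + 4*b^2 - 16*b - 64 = (b + 4)*(b^2 - 16) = (b + 4)^2*(b - 4)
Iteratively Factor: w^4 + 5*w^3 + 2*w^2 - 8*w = (w)*(w^3 + 5*w^2 + 2*w - 8) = w*(w + 4)*(w^2 + w - 2) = w*(w + 2)*(w + 4)*(w - 1)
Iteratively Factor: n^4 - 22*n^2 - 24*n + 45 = (n - 1)*(n^3 + n^2 - 21*n - 45) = (n - 1)*(n + 3)*(n^2 - 2*n - 15) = (n - 1)*(n + 3)^2*(n - 5)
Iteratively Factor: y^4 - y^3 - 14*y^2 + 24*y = (y + 4)*(y^3 - 5*y^2 + 6*y) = y*(y + 4)*(y^2 - 5*y + 6) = y*(y - 3)*(y + 4)*(y - 2)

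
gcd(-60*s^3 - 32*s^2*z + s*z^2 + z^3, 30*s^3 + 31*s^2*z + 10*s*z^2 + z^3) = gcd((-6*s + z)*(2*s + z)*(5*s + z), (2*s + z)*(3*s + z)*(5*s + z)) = 10*s^2 + 7*s*z + z^2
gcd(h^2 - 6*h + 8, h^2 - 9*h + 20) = h - 4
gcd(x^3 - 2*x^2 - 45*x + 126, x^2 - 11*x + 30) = x - 6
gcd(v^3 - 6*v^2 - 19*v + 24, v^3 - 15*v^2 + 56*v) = v - 8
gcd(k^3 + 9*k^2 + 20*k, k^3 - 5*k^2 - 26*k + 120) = k + 5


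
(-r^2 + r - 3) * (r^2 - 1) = -r^4 + r^3 - 2*r^2 - r + 3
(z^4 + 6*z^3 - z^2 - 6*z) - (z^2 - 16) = z^4 + 6*z^3 - 2*z^2 - 6*z + 16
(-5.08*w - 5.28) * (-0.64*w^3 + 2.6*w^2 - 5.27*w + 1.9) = 3.2512*w^4 - 9.8288*w^3 + 13.0436*w^2 + 18.1736*w - 10.032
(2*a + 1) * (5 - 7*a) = -14*a^2 + 3*a + 5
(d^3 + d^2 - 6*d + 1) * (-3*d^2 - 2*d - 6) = -3*d^5 - 5*d^4 + 10*d^3 + 3*d^2 + 34*d - 6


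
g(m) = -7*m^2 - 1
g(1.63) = -19.60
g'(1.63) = -22.82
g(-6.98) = -342.04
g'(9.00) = -126.00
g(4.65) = -152.36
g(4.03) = -114.69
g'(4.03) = -56.42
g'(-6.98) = 97.72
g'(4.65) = -65.10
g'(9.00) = -126.00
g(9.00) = -568.00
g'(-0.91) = 12.74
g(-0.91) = -6.80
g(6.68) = -313.36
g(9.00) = -568.00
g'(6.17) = -86.38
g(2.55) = -46.52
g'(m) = -14*m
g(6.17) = -267.48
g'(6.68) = -93.52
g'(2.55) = -35.70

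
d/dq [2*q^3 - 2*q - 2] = 6*q^2 - 2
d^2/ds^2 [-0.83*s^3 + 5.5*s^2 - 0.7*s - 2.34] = 11.0 - 4.98*s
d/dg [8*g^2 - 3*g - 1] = 16*g - 3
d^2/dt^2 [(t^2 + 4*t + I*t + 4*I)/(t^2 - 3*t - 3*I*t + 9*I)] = (t^3*(14 + 8*I) - 30*I*t^2 + t*(126 - 288*I) - 504 + 162*I)/(t^6 + t^5*(-9 - 9*I) + 81*I*t^4 + t^3*(216 - 216*I) - 729*t^2 + t*(729 + 729*I) - 729*I)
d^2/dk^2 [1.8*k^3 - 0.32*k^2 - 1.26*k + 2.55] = 10.8*k - 0.64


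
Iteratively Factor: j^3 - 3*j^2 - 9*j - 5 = (j + 1)*(j^2 - 4*j - 5) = (j + 1)^2*(j - 5)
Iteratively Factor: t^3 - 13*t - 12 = (t + 1)*(t^2 - t - 12) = (t + 1)*(t + 3)*(t - 4)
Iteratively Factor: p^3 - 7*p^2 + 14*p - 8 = (p - 4)*(p^2 - 3*p + 2) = (p - 4)*(p - 2)*(p - 1)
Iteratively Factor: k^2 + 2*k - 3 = (k - 1)*(k + 3)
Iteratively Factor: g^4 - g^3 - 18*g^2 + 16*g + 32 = (g + 4)*(g^3 - 5*g^2 + 2*g + 8) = (g - 4)*(g + 4)*(g^2 - g - 2) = (g - 4)*(g + 1)*(g + 4)*(g - 2)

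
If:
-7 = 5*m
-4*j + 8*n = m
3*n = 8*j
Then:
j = -21/260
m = -7/5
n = -14/65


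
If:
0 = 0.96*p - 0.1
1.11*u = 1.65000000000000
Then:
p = 0.10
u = 1.49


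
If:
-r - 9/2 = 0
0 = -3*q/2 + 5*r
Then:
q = -15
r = -9/2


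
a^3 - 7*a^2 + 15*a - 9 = (a - 3)^2*(a - 1)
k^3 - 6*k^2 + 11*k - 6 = (k - 3)*(k - 2)*(k - 1)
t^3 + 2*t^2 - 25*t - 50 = (t - 5)*(t + 2)*(t + 5)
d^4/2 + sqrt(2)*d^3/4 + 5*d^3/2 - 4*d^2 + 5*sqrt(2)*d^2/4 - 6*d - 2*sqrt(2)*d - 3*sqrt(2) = (d/2 + 1/2)*(d - 2)*(d + 6)*(d + sqrt(2)/2)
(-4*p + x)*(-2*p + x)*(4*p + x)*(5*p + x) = 160*p^4 - 48*p^3*x - 26*p^2*x^2 + 3*p*x^3 + x^4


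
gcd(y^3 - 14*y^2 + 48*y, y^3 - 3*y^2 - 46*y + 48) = y - 8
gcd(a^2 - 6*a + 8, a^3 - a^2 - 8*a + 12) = a - 2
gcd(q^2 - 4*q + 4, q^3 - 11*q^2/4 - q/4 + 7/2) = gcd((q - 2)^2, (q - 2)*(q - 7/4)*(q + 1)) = q - 2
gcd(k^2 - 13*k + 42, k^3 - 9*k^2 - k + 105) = k - 7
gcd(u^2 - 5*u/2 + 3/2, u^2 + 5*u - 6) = u - 1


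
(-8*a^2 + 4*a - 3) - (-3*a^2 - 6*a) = -5*a^2 + 10*a - 3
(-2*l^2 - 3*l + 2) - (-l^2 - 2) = -l^2 - 3*l + 4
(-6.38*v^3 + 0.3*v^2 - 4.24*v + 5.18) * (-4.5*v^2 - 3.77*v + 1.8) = 28.71*v^5 + 22.7026*v^4 + 6.465*v^3 - 6.7852*v^2 - 27.1606*v + 9.324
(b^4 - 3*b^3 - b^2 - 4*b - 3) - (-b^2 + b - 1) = b^4 - 3*b^3 - 5*b - 2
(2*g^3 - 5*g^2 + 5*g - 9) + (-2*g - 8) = 2*g^3 - 5*g^2 + 3*g - 17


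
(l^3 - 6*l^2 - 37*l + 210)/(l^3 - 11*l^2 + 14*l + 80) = (l^2 - l - 42)/(l^2 - 6*l - 16)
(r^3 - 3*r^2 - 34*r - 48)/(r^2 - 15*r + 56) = (r^2 + 5*r + 6)/(r - 7)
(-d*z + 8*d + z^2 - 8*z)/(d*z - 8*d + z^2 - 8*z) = (-d + z)/(d + z)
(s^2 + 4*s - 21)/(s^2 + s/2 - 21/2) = 2*(s + 7)/(2*s + 7)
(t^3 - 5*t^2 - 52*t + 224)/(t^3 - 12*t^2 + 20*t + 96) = (t^2 + 3*t - 28)/(t^2 - 4*t - 12)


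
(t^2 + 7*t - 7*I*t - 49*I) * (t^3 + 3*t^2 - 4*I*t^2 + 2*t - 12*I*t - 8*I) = t^5 + 10*t^4 - 11*I*t^4 - 5*t^3 - 110*I*t^3 - 266*t^2 - 253*I*t^2 - 644*t - 154*I*t - 392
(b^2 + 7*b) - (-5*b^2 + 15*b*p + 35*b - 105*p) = 6*b^2 - 15*b*p - 28*b + 105*p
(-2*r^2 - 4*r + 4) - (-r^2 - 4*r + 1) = 3 - r^2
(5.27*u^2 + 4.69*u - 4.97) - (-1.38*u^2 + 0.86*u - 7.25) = 6.65*u^2 + 3.83*u + 2.28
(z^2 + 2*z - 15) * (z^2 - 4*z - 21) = z^4 - 2*z^3 - 44*z^2 + 18*z + 315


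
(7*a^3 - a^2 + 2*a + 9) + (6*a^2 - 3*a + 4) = 7*a^3 + 5*a^2 - a + 13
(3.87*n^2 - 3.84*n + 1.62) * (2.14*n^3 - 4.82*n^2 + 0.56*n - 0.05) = 8.2818*n^5 - 26.871*n^4 + 24.1428*n^3 - 10.1523*n^2 + 1.0992*n - 0.081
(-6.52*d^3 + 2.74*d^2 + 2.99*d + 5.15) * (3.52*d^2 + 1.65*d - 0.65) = -22.9504*d^5 - 1.1132*d^4 + 19.2838*d^3 + 21.2805*d^2 + 6.554*d - 3.3475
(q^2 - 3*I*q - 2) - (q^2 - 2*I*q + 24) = -I*q - 26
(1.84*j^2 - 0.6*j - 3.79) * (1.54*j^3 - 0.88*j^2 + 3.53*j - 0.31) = 2.8336*j^5 - 2.5432*j^4 + 1.1866*j^3 + 0.6468*j^2 - 13.1927*j + 1.1749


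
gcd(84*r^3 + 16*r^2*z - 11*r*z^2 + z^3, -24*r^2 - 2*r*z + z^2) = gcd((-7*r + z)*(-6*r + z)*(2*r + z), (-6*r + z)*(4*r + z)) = -6*r + z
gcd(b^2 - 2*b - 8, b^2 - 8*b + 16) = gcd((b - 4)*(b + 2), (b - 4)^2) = b - 4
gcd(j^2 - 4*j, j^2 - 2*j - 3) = 1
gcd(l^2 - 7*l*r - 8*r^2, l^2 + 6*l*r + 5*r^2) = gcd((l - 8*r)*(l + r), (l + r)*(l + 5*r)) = l + r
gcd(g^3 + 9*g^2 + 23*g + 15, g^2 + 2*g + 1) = g + 1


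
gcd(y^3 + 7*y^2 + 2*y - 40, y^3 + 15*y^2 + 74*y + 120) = y^2 + 9*y + 20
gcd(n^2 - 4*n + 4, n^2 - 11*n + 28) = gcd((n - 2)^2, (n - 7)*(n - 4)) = 1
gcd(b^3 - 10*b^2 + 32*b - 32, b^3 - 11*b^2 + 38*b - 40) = b^2 - 6*b + 8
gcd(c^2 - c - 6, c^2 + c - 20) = 1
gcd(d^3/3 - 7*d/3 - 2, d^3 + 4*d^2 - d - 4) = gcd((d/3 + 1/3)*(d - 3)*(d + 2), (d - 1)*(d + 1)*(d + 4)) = d + 1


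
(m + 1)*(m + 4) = m^2 + 5*m + 4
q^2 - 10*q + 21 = (q - 7)*(q - 3)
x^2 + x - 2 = (x - 1)*(x + 2)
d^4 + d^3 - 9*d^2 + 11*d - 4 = (d - 1)^3*(d + 4)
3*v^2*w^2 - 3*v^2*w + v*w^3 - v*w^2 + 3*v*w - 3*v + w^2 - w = (3*v + w)*(w - 1)*(v*w + 1)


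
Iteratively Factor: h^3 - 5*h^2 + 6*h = (h - 3)*(h^2 - 2*h) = (h - 3)*(h - 2)*(h)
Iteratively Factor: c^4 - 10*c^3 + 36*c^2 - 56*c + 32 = (c - 2)*(c^3 - 8*c^2 + 20*c - 16) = (c - 4)*(c - 2)*(c^2 - 4*c + 4) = (c - 4)*(c - 2)^2*(c - 2)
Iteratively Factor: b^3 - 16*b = (b - 4)*(b^2 + 4*b) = (b - 4)*(b + 4)*(b)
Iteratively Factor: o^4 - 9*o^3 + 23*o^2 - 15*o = (o - 5)*(o^3 - 4*o^2 + 3*o) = (o - 5)*(o - 1)*(o^2 - 3*o) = (o - 5)*(o - 3)*(o - 1)*(o)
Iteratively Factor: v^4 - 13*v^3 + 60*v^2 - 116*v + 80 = (v - 2)*(v^3 - 11*v^2 + 38*v - 40) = (v - 2)^2*(v^2 - 9*v + 20) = (v - 5)*(v - 2)^2*(v - 4)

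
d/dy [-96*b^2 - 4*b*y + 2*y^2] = -4*b + 4*y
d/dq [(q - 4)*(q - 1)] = 2*q - 5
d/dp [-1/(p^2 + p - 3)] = (2*p + 1)/(p^2 + p - 3)^2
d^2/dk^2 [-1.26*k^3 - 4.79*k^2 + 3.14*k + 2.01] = -7.56*k - 9.58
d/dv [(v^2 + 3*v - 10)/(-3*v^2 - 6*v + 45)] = 1/(3*(v^2 - 6*v + 9))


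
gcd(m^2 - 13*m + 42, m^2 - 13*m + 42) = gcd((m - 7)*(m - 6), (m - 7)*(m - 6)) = m^2 - 13*m + 42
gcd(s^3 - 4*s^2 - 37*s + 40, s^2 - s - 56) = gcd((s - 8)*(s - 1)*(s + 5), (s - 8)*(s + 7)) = s - 8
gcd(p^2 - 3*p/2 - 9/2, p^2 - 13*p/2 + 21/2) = p - 3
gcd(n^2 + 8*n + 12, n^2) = 1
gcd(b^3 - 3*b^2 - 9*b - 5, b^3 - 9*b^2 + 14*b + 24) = b + 1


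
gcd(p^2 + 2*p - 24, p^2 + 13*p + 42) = p + 6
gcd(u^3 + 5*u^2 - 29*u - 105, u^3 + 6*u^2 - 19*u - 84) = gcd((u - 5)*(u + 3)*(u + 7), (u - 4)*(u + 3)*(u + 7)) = u^2 + 10*u + 21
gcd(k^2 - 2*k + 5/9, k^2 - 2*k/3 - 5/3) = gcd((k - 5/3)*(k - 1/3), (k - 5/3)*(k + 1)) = k - 5/3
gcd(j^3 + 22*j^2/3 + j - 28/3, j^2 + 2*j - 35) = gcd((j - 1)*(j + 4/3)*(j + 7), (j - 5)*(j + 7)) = j + 7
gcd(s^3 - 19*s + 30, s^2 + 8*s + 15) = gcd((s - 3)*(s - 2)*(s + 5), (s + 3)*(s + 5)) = s + 5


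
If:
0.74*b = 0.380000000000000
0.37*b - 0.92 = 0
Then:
No Solution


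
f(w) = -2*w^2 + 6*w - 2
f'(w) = 6 - 4*w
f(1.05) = 2.10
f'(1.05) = 1.80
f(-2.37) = -27.45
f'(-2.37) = 15.48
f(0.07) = -1.59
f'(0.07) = 5.72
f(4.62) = -16.97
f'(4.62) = -12.48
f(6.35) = -44.54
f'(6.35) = -19.40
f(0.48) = 0.42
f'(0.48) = 4.08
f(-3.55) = -48.50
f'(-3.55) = 20.20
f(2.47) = 0.62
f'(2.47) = -3.88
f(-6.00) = -110.00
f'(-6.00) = 30.00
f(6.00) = -38.00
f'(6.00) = -18.00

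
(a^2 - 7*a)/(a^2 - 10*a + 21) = a/(a - 3)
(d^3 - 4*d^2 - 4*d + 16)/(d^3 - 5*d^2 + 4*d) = (d^2 - 4)/(d*(d - 1))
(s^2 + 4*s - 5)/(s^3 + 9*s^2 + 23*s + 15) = (s - 1)/(s^2 + 4*s + 3)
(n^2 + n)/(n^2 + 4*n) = (n + 1)/(n + 4)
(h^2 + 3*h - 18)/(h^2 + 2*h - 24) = (h - 3)/(h - 4)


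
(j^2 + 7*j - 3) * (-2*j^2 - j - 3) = -2*j^4 - 15*j^3 - 4*j^2 - 18*j + 9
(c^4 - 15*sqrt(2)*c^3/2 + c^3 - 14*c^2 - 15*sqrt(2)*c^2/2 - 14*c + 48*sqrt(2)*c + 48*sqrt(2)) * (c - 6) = c^5 - 15*sqrt(2)*c^4/2 - 5*c^4 - 20*c^3 + 75*sqrt(2)*c^3/2 + 70*c^2 + 93*sqrt(2)*c^2 - 240*sqrt(2)*c + 84*c - 288*sqrt(2)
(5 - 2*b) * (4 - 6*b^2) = 12*b^3 - 30*b^2 - 8*b + 20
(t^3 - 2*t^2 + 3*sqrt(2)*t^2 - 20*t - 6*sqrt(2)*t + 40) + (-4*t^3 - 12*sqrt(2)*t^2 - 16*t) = -3*t^3 - 9*sqrt(2)*t^2 - 2*t^2 - 36*t - 6*sqrt(2)*t + 40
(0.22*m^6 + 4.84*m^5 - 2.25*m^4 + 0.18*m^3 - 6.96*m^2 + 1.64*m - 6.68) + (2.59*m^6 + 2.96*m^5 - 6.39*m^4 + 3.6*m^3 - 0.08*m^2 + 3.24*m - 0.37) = 2.81*m^6 + 7.8*m^5 - 8.64*m^4 + 3.78*m^3 - 7.04*m^2 + 4.88*m - 7.05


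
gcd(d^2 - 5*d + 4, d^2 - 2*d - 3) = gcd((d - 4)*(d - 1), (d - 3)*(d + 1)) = 1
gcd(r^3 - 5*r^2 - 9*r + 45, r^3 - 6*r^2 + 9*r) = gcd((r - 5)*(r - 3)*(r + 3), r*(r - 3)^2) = r - 3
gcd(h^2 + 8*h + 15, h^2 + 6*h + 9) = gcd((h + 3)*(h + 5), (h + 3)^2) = h + 3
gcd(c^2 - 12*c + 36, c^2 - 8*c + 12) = c - 6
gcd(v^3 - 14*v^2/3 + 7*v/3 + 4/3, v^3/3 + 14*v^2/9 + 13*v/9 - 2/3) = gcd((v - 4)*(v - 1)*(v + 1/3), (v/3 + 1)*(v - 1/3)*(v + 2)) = 1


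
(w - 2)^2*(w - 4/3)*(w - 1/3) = w^4 - 17*w^3/3 + 100*w^2/9 - 76*w/9 + 16/9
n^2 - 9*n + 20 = (n - 5)*(n - 4)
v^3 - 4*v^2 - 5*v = v*(v - 5)*(v + 1)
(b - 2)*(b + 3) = b^2 + b - 6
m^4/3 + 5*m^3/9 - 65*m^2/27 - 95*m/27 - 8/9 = (m/3 + 1)*(m - 8/3)*(m + 1/3)*(m + 1)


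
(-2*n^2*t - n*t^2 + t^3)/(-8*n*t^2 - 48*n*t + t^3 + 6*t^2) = (2*n^2 + n*t - t^2)/(8*n*t + 48*n - t^2 - 6*t)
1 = 1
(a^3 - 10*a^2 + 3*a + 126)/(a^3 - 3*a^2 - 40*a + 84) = (a^2 - 3*a - 18)/(a^2 + 4*a - 12)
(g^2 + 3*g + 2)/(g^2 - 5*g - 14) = (g + 1)/(g - 7)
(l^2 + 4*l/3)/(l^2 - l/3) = (3*l + 4)/(3*l - 1)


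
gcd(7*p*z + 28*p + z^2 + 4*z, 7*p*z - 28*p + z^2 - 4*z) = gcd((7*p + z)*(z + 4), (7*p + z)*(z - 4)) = 7*p + z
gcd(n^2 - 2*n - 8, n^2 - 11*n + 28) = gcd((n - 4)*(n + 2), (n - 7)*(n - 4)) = n - 4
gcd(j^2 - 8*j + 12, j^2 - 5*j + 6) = j - 2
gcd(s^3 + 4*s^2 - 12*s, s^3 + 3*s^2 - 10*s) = s^2 - 2*s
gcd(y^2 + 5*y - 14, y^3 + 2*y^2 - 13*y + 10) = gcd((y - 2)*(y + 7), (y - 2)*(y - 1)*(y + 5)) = y - 2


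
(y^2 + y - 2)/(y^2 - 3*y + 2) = (y + 2)/(y - 2)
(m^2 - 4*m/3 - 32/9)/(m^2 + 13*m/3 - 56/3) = (m + 4/3)/(m + 7)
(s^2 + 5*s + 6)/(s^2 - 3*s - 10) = (s + 3)/(s - 5)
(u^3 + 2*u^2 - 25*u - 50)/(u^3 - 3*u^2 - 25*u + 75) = (u + 2)/(u - 3)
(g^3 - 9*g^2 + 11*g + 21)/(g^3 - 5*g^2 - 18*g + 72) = (g^2 - 6*g - 7)/(g^2 - 2*g - 24)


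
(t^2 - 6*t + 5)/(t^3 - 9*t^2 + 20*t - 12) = (t - 5)/(t^2 - 8*t + 12)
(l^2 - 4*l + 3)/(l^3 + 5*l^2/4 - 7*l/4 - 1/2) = 4*(l - 3)/(4*l^2 + 9*l + 2)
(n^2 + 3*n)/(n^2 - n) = (n + 3)/(n - 1)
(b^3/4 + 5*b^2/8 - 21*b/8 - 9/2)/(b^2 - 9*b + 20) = (2*b^3 + 5*b^2 - 21*b - 36)/(8*(b^2 - 9*b + 20))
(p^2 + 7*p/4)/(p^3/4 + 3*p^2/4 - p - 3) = p*(4*p + 7)/(p^3 + 3*p^2 - 4*p - 12)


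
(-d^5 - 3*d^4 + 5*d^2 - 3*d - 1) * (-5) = 5*d^5 + 15*d^4 - 25*d^2 + 15*d + 5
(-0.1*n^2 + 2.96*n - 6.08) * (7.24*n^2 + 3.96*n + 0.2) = -0.724*n^4 + 21.0344*n^3 - 32.3176*n^2 - 23.4848*n - 1.216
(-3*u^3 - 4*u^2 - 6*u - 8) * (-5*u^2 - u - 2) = 15*u^5 + 23*u^4 + 40*u^3 + 54*u^2 + 20*u + 16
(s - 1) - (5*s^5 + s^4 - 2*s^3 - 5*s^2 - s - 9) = -5*s^5 - s^4 + 2*s^3 + 5*s^2 + 2*s + 8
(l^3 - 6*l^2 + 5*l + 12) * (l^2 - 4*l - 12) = l^5 - 10*l^4 + 17*l^3 + 64*l^2 - 108*l - 144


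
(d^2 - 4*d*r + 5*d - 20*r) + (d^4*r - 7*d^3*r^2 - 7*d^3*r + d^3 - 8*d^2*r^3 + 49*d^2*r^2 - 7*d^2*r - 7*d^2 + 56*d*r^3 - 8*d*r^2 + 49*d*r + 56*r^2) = d^4*r - 7*d^3*r^2 - 7*d^3*r + d^3 - 8*d^2*r^3 + 49*d^2*r^2 - 7*d^2*r - 6*d^2 + 56*d*r^3 - 8*d*r^2 + 45*d*r + 5*d + 56*r^2 - 20*r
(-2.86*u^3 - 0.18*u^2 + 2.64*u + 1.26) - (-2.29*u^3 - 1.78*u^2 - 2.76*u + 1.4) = -0.57*u^3 + 1.6*u^2 + 5.4*u - 0.14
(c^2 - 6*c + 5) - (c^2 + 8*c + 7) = -14*c - 2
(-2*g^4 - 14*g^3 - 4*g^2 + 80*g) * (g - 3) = -2*g^5 - 8*g^4 + 38*g^3 + 92*g^2 - 240*g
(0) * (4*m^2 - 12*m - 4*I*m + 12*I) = 0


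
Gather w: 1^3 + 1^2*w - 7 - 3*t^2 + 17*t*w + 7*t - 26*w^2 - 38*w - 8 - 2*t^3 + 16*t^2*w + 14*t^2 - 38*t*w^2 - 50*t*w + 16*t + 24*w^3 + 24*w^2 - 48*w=-2*t^3 + 11*t^2 + 23*t + 24*w^3 + w^2*(-38*t - 2) + w*(16*t^2 - 33*t - 85) - 14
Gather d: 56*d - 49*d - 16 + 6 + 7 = 7*d - 3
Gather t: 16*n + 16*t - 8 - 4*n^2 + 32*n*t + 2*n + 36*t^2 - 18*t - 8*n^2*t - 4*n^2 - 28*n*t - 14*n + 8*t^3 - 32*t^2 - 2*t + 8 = -8*n^2 + 4*n + 8*t^3 + 4*t^2 + t*(-8*n^2 + 4*n - 4)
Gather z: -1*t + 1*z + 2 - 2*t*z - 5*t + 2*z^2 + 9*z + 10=-6*t + 2*z^2 + z*(10 - 2*t) + 12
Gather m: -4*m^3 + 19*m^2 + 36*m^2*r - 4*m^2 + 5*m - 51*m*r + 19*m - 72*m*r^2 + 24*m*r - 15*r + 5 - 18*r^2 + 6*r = -4*m^3 + m^2*(36*r + 15) + m*(-72*r^2 - 27*r + 24) - 18*r^2 - 9*r + 5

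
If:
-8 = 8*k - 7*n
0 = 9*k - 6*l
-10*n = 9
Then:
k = -143/80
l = -429/160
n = -9/10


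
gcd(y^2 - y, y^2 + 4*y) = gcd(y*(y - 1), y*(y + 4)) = y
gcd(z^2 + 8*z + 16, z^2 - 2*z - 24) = z + 4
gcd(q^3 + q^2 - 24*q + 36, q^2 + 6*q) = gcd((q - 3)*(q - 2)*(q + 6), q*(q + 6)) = q + 6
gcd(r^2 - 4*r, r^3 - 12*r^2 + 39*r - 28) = r - 4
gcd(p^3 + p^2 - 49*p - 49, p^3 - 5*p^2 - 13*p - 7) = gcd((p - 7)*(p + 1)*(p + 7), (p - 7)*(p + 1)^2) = p^2 - 6*p - 7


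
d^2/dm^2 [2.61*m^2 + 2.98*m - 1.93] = 5.22000000000000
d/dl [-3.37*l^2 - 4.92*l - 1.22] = -6.74*l - 4.92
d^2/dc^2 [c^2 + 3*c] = 2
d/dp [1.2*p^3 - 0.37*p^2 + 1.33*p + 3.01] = 3.6*p^2 - 0.74*p + 1.33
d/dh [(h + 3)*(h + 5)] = 2*h + 8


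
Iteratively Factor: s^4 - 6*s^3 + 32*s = (s + 2)*(s^3 - 8*s^2 + 16*s) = (s - 4)*(s + 2)*(s^2 - 4*s) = (s - 4)^2*(s + 2)*(s)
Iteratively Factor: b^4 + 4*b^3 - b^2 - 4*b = (b + 1)*(b^3 + 3*b^2 - 4*b) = (b - 1)*(b + 1)*(b^2 + 4*b) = (b - 1)*(b + 1)*(b + 4)*(b)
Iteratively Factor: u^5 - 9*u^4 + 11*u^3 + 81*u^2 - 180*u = (u)*(u^4 - 9*u^3 + 11*u^2 + 81*u - 180) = u*(u - 4)*(u^3 - 5*u^2 - 9*u + 45) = u*(u - 4)*(u - 3)*(u^2 - 2*u - 15) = u*(u - 4)*(u - 3)*(u + 3)*(u - 5)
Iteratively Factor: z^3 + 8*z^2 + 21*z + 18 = (z + 2)*(z^2 + 6*z + 9) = (z + 2)*(z + 3)*(z + 3)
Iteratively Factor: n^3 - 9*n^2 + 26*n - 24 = (n - 3)*(n^2 - 6*n + 8) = (n - 4)*(n - 3)*(n - 2)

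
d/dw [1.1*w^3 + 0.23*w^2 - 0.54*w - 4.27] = 3.3*w^2 + 0.46*w - 0.54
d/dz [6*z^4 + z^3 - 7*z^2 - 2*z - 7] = 24*z^3 + 3*z^2 - 14*z - 2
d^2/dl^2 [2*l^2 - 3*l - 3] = 4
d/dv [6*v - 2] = 6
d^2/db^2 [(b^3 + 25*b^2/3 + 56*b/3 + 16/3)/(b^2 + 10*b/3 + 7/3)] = 18*(-b^3 - 57*b^2 - 183*b - 159)/(27*b^6 + 270*b^5 + 1089*b^4 + 2260*b^3 + 2541*b^2 + 1470*b + 343)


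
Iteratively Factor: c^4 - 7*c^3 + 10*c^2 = (c - 2)*(c^3 - 5*c^2) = c*(c - 2)*(c^2 - 5*c) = c^2*(c - 2)*(c - 5)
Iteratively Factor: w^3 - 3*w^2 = (w - 3)*(w^2) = w*(w - 3)*(w)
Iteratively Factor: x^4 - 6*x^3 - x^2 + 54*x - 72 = (x + 3)*(x^3 - 9*x^2 + 26*x - 24) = (x - 4)*(x + 3)*(x^2 - 5*x + 6) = (x - 4)*(x - 3)*(x + 3)*(x - 2)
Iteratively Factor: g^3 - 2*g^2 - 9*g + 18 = (g + 3)*(g^2 - 5*g + 6) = (g - 3)*(g + 3)*(g - 2)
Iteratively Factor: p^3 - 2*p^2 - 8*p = (p)*(p^2 - 2*p - 8) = p*(p + 2)*(p - 4)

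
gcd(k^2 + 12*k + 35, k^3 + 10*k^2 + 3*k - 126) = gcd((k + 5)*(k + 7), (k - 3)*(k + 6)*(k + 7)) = k + 7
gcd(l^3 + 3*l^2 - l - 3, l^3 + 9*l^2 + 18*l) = l + 3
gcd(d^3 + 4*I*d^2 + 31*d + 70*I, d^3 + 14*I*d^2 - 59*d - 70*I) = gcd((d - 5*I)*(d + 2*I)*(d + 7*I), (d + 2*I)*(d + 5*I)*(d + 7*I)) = d^2 + 9*I*d - 14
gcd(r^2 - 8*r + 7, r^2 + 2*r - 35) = 1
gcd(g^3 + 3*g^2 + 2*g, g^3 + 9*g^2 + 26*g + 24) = g + 2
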